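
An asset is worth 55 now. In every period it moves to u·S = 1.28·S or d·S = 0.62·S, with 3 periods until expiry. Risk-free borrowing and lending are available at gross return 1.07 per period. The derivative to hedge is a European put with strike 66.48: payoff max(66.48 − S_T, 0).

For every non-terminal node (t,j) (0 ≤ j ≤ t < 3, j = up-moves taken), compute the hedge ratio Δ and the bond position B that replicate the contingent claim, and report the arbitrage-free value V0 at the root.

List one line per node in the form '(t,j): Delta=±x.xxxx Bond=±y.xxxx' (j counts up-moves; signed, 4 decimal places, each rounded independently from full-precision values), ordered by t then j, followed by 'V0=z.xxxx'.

Under the risk-neutral measure, an up-move has probability p* = (R−d)/(u−d) = 0.6818 and values discount at R = 1.07.
Payoff layer (t=3): V(3,0)=53.3720, V(3,1)=39.4182, V(3,2)=10.6106, V(3,3)=0.0000
(2,0): S=21.1420. Δ = (V_up−V_dn)/(S_up−S_dn) = (39.4182−53.3720)/(27.0618−13.1080) = -1.0000. V = [p*·39.4182 + (1−p*)·53.3720]/1.07 = 40.9888. B = V − Δ·S = 62.1308.
(2,1): S=43.6480. Δ = (V_up−V_dn)/(S_up−S_dn) = (10.6106−39.4182)/(55.8694−27.0618) = -1.0000. V = [p*·10.6106 + (1−p*)·39.4182]/1.07 = 18.4828. B = V − Δ·S = 62.1308.
(2,2): S=90.1120. Δ = (V_up−V_dn)/(S_up−S_dn) = (0.0000−10.6106)/(115.3434−55.8694) = -0.1784. V = [p*·0.0000 + (1−p*)·10.6106]/1.07 = 3.1552. B = V − Δ·S = 19.2318.
(1,0): S=34.1000. Δ = (V_up−V_dn)/(S_up−S_dn) = (18.4828−40.9888)/(43.6480−21.1420) = -1.0000. V = [p*·18.4828 + (1−p*)·40.9888]/1.07 = 23.9662. B = V − Δ·S = 58.0662.
(1,1): S=70.4000. Δ = (V_up−V_dn)/(S_up−S_dn) = (3.1552−18.4828)/(90.1120−43.6480) = -0.3299. V = [p*·3.1552 + (1−p*)·18.4828]/1.07 = 7.5067. B = V − Δ·S = 30.7304.
(0,0): S=55.0000. Δ = (V_up−V_dn)/(S_up−S_dn) = (7.5067−23.9662)/(70.4000−34.1000) = -0.4534. V = [p*·7.5067 + (1−p*)·23.9662]/1.07 = 11.9101. B = V − Δ·S = 36.8487.
Self-financing check: at every node Δ·S+B equals the discounted successor values.

(0,0): Delta=-0.4534 Bond=36.8487
(1,0): Delta=-1.0000 Bond=58.0662
(1,1): Delta=-0.3299 Bond=30.7304
(2,0): Delta=-1.0000 Bond=62.1308
(2,1): Delta=-1.0000 Bond=62.1308
(2,2): Delta=-0.1784 Bond=19.2318
V0=11.9101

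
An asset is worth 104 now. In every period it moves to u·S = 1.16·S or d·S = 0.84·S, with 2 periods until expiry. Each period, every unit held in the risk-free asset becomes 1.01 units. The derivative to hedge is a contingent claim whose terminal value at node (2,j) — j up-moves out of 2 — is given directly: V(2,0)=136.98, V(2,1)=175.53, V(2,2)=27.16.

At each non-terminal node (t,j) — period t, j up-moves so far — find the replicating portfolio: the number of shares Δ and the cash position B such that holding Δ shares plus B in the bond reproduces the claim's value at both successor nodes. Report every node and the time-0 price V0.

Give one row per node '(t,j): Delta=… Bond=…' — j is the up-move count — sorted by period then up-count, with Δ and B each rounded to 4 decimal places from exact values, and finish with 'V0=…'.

(0,0): Delta=-1.8074 Bond=310.6869
(1,0): Delta=1.3790 Bond=35.4319
(1,1): Delta=-3.8433 Bond=559.4072
V0=122.7189

Risk-neutral probability p* = (R−d)/(u−d) = (1.01−0.84)/(1.16−0.84) = 0.5313.
Terminal payoffs: V(2,0)=136.9800, V(2,1)=175.5300, V(2,2)=27.1600
Node (1,0) S=87.3600: V=(p*·175.5300+(1−p*)·136.9800)/1.01=155.9007; Δ=(175.5300−136.9800)/(101.3376−73.3824)=1.3790; B=V−Δ·S=35.4319
Node (1,1) S=120.6400: V=(p*·27.1600+(1−p*)·175.5300)/1.01=95.7509; Δ=(27.1600−175.5300)/(139.9424−101.3376)=-3.8433; B=V−Δ·S=559.4072
Node (0,0) S=104.0000: V=(p*·95.7509+(1−p*)·155.9007)/1.01=122.7189; Δ=(95.7509−155.9007)/(120.6400−87.3600)=-1.8074; B=V−Δ·S=310.6869
Each (Δ,B) replicates both successor values, so the strategy is self-financing and V0 is arbitrage-free.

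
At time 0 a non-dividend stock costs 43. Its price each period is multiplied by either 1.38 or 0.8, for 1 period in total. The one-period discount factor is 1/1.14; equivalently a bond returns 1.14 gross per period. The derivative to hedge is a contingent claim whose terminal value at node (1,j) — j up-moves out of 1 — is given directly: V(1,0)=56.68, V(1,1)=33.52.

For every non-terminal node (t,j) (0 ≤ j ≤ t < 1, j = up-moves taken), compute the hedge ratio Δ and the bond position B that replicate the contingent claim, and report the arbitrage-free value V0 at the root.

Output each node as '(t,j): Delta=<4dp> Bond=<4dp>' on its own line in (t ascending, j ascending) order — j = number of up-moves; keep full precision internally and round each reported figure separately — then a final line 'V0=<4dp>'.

(0,0): Delta=-0.9286 Bond=77.7411
V0=37.8100

The replicating-portfolio and risk-neutral prices coincide; use p* = (1.14−0.8)/(1.38−0.8) = 0.5862 for the latter.
Payoff layer (t=1): V(1,0)=56.6800, V(1,1)=33.5200
(0,0): S=43.0000. Δ = (V_up−V_dn)/(S_up−S_dn) = (33.5200−56.6800)/(59.3400−34.4000) = -0.9286. V = [p*·33.5200 + (1−p*)·56.6800]/1.14 = 37.8100. B = V − Δ·S = 77.7411.
Root portfolio cost Δ·43+B reproduces V0=37.8100.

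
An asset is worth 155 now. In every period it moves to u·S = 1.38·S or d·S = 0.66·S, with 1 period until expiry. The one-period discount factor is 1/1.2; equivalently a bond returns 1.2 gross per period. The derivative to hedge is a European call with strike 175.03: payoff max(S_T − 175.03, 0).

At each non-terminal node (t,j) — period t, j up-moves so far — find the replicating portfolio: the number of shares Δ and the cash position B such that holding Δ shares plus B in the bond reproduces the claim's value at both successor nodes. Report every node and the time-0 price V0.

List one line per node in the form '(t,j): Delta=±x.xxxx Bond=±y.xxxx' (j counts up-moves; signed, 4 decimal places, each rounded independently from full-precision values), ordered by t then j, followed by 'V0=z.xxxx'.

(0,0): Delta=0.3483 Bond=-29.6924
V0=24.2937

The replicating-portfolio and risk-neutral prices coincide; use p* = (1.2−0.66)/(1.38−0.66) = 0.7500 for the latter.
At expiry t=1: V(1,0)=0.0000, V(1,1)=38.8700
(0,0): S=155.0000. Δ = (V_up−V_dn)/(S_up−S_dn) = (38.8700−0.0000)/(213.9000−102.3000) = 0.3483. V = [p*·38.8700 + (1−p*)·0.0000]/1.2 = 24.2937. B = V − Δ·S = -29.6924.
Self-financing check: at every node Δ·S+B equals the discounted successor values.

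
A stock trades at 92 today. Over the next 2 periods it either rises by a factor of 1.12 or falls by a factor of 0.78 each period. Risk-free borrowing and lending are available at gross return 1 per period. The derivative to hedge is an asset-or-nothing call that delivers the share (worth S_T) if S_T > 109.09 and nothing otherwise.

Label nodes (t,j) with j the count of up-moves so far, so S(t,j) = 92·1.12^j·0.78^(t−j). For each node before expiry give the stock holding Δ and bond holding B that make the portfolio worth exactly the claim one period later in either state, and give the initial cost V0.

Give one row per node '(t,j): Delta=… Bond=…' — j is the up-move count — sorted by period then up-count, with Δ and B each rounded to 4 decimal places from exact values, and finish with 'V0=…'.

No-arbitrage ⇒ martingale measure with p* = (R−d)/(u−d) = 0.6471.
Payoff layer (t=2): V(2,0)=0.0000, V(2,1)=0.0000, V(2,2)=115.4048
  t=1,j=0: stock 71.7600 → up 80.3712 (V=0.0000), down 55.9728 (V=0.0000). Price 0.0000; hedge Δ=0.0000, bond B=0.0000.
  t=1,j=1: stock 103.0400 → up 115.4048 (V=115.4048), down 80.3712 (V=0.0000). Price 74.6737; hedge Δ=3.2941, bond B=-264.7522.
  t=0,j=0: stock 92.0000 → up 103.0400 (V=74.6737), down 71.7600 (V=0.0000). Price 48.3183; hedge Δ=2.3873, bond B=-171.3102.
Each (Δ,B) replicates both successor values, so the strategy is self-financing and V0 is arbitrage-free.

(0,0): Delta=2.3873 Bond=-171.3102
(1,0): Delta=0.0000 Bond=0.0000
(1,1): Delta=3.2941 Bond=-264.7522
V0=48.3183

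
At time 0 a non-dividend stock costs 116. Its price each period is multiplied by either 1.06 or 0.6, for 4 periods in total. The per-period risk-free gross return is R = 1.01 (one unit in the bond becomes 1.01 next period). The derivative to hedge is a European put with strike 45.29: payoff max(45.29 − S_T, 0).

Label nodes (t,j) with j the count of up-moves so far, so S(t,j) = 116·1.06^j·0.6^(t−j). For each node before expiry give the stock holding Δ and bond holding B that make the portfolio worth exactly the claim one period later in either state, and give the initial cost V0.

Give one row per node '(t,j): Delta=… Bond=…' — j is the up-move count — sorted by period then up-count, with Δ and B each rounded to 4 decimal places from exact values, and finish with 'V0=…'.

(0,0): Delta=-0.0110 Bond=1.3662
(1,0): Delta=-0.1153 Bond=8.6365
(1,1): Delta=-0.0038 Bond=0.4949
(2,0): Delta=-0.9250 Bond=42.5382
(2,1): Delta=-0.0594 Bond=4.5991
(2,2): Delta=0.0000 Bond=0.0000
(3,0): Delta=-1.0000 Bond=44.8416
(3,1): Delta=-0.9199 Bond=42.7346
(3,2): Delta=0.0000 Bond=0.0000
(3,3): Delta=0.0000 Bond=0.0000
V0=0.0865

The replicating-portfolio and risk-neutral prices coincide; use p* = (1.01−0.6)/(1.06−0.6) = 0.8913 for the latter.
Terminal payoffs: V(4,0)=30.2564, V(4,1)=18.7306, V(4,2)=0.0000, V(4,3)=0.0000, V(4,4)=0.0000
Node (3,0) S=25.0560: V=(p*·18.7306+(1−p*)·30.2564)/1.01=19.7856; Δ=(18.7306−30.2564)/(26.5594−15.0336)=-1.0000; B=V−Δ·S=44.8416
Node (3,1) S=44.2656: V=(p*·0.0000+(1−p*)·18.7306)/1.01=2.0158; Δ=(0.0000−18.7306)/(46.9215−26.5594)=-0.9199; B=V−Δ·S=42.7346
Node (3,2) S=78.2026: V=(p*·0.0000+(1−p*)·0.0000)/1.01=0.0000; Δ=(0.0000−0.0000)/(82.8947−46.9215)=0.0000; B=V−Δ·S=0.0000
Node (3,3) S=138.1579: V=(p*·0.0000+(1−p*)·0.0000)/1.01=0.0000; Δ=(0.0000−0.0000)/(146.4473−82.8947)=0.0000; B=V−Δ·S=0.0000
Node (2,0) S=41.7600: V=(p*·2.0158+(1−p*)·19.7856)/1.01=3.9082; Δ=(2.0158−19.7856)/(44.2656−25.0560)=-0.9250; B=V−Δ·S=42.5382
Node (2,1) S=73.7760: V=(p*·0.0000+(1−p*)·2.0158)/1.01=0.2169; Δ=(0.0000−2.0158)/(78.2026−44.2656)=-0.0594; B=V−Δ·S=4.5991
Node (2,2) S=130.3376: V=(p*·0.0000+(1−p*)·0.0000)/1.01=0.0000; Δ=(0.0000−0.0000)/(138.1579−78.2026)=0.0000; B=V−Δ·S=0.0000
Node (1,0) S=69.6000: V=(p*·0.2169+(1−p*)·3.9082)/1.01=0.6120; Δ=(0.2169−3.9082)/(73.7760−41.7600)=-0.1153; B=V−Δ·S=8.6365
Node (1,1) S=122.9600: V=(p*·0.0000+(1−p*)·0.2169)/1.01=0.0233; Δ=(0.0000−0.2169)/(130.3376−73.7760)=-0.0038; B=V−Δ·S=0.4949
Node (0,0) S=116.0000: V=(p*·0.0233+(1−p*)·0.6120)/1.01=0.0865; Δ=(0.0233−0.6120)/(122.9600−69.6000)=-0.0110; B=V−Δ·S=1.3662
Root portfolio cost Δ·116+B reproduces V0=0.0865.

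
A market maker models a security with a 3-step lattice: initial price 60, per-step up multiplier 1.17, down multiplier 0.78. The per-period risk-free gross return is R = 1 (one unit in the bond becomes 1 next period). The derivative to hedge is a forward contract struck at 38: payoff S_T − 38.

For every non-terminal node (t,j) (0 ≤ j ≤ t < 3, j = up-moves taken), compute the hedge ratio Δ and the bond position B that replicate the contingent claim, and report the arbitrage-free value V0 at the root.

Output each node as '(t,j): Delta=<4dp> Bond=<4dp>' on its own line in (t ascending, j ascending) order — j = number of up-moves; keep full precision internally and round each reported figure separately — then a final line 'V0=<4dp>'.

(0,0): Delta=1.0000 Bond=-38.0000
(1,0): Delta=1.0000 Bond=-38.0000
(1,1): Delta=1.0000 Bond=-38.0000
(2,0): Delta=1.0000 Bond=-38.0000
(2,1): Delta=1.0000 Bond=-38.0000
(2,2): Delta=1.0000 Bond=-38.0000
V0=22.0000

Under the risk-neutral measure, an up-move has probability p* = (R−d)/(u−d) = 0.5641 and values discount at R = 1.
At expiry t=3: V(3,0)=-9.5269, V(3,1)=4.7097, V(3,2)=26.0645, V(3,3)=58.0968
(2,0): S=36.5040. Δ = (V_up−V_dn)/(S_up−S_dn) = (4.7097−-9.5269)/(42.7097−28.4731) = 1.0000. V = [p*·4.7097 + (1−p*)·-9.5269]/1 = -1.4960. B = V − Δ·S = -38.0000.
(2,1): S=54.7560. Δ = (V_up−V_dn)/(S_up−S_dn) = (26.0645−4.7097)/(64.0645−42.7097) = 1.0000. V = [p*·26.0645 + (1−p*)·4.7097]/1 = 16.7560. B = V − Δ·S = -38.0000.
(2,2): S=82.1340. Δ = (V_up−V_dn)/(S_up−S_dn) = (58.0968−26.0645)/(96.0968−64.0645) = 1.0000. V = [p*·58.0968 + (1−p*)·26.0645]/1 = 44.1340. B = V − Δ·S = -38.0000.
(1,0): S=46.8000. Δ = (V_up−V_dn)/(S_up−S_dn) = (16.7560−-1.4960)/(54.7560−36.5040) = 1.0000. V = [p*·16.7560 + (1−p*)·-1.4960]/1 = 8.8000. B = V − Δ·S = -38.0000.
(1,1): S=70.2000. Δ = (V_up−V_dn)/(S_up−S_dn) = (44.1340−16.7560)/(82.1340−54.7560) = 1.0000. V = [p*·44.1340 + (1−p*)·16.7560]/1 = 32.2000. B = V − Δ·S = -38.0000.
(0,0): S=60.0000. Δ = (V_up−V_dn)/(S_up−S_dn) = (32.2000−8.8000)/(70.2000−46.8000) = 1.0000. V = [p*·32.2000 + (1−p*)·8.8000]/1 = 22.0000. B = V − Δ·S = -38.0000.
Self-financing check: at every node Δ·S+B equals the discounted successor values.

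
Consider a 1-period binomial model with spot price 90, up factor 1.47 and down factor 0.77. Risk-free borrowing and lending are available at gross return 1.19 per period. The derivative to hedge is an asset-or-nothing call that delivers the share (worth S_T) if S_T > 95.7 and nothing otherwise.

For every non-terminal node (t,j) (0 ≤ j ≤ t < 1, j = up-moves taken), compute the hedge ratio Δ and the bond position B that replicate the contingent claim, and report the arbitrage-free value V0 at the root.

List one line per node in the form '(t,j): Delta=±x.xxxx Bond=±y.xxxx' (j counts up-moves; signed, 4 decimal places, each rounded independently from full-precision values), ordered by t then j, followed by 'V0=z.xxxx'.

No-arbitrage ⇒ martingale measure with p* = (R−d)/(u−d) = 0.6000.
Payoff layer (t=1): V(1,0)=0.0000, V(1,1)=132.3000
(0,0): S=90.0000. Δ = (V_up−V_dn)/(S_up−S_dn) = (132.3000−0.0000)/(132.3000−69.3000) = 2.1000. V = [p*·132.3000 + (1−p*)·0.0000]/1.19 = 66.7059. B = V − Δ·S = -122.2941.
The time-0 hedge costs 66.7059, which is the no-arbitrage price.

(0,0): Delta=2.1000 Bond=-122.2941
V0=66.7059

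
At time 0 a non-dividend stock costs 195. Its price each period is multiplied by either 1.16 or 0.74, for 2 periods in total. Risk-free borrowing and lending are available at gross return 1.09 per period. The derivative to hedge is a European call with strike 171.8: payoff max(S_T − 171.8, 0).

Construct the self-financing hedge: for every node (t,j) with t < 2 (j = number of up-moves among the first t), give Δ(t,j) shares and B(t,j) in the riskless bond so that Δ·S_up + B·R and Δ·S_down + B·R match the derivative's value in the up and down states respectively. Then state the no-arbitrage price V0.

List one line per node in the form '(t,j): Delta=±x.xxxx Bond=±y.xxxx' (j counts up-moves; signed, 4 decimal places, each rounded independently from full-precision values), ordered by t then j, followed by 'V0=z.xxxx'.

Under the risk-neutral measure, an up-move has probability p* = (R−d)/(u−d) = 0.8333 and values discount at R = 1.09.
Terminal payoffs: V(2,0)=0.0000, V(2,1)=0.0000, V(2,2)=90.5920
Node (1,0) S=144.3000: V=(p*·0.0000+(1−p*)·0.0000)/1.09=0.0000; Δ=(0.0000−0.0000)/(167.3880−106.7820)=0.0000; B=V−Δ·S=0.0000
Node (1,1) S=226.2000: V=(p*·90.5920+(1−p*)·0.0000)/1.09=69.2599; Δ=(90.5920−0.0000)/(262.3920−167.3880)=0.9536; B=V−Δ·S=-146.4353
Node (0,0) S=195.0000: V=(p*·69.2599+(1−p*)·0.0000)/1.09=52.9510; Δ=(69.2599−0.0000)/(226.2000−144.3000)=0.8457; B=V−Δ·S=-111.9536
Each (Δ,B) replicates both successor values, so the strategy is self-financing and V0 is arbitrage-free.

(0,0): Delta=0.8457 Bond=-111.9536
(1,0): Delta=0.0000 Bond=0.0000
(1,1): Delta=0.9536 Bond=-146.4353
V0=52.9510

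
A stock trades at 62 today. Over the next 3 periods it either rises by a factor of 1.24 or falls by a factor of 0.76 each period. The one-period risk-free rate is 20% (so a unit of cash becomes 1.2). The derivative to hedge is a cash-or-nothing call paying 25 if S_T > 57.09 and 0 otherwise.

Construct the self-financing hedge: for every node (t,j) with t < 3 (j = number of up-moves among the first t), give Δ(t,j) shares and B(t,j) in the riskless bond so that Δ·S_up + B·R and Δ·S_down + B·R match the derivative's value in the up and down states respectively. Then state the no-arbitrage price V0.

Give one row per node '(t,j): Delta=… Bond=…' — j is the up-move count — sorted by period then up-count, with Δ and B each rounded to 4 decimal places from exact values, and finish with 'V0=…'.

(0,0): Delta=0.0891 Bond=8.6571
(1,0): Delta=0.8444 Bond=-25.1977
(1,1): Delta=0.0470 Bond=13.6236
(2,0): Delta=0.0000 Bond=0.0000
(2,1): Delta=0.8914 Bond=-32.9861
(2,2): Delta=0.0000 Bond=20.8333
V0=14.1829

Risk-neutral probability p* = (R−d)/(u−d) = (1.2−0.76)/(1.24−0.76) = 0.9167.
Terminal payoffs: V(3,0)=0.0000, V(3,1)=0.0000, V(3,2)=25.0000, V(3,3)=25.0000
  t=2,j=0: stock 35.8112 → up 44.4059 (V=0.0000), down 27.2165 (V=0.0000). Price 0.0000; hedge Δ=0.0000, bond B=0.0000.
  t=2,j=1: stock 58.4288 → up 72.4517 (V=25.0000), down 44.4059 (V=0.0000). Price 19.0972; hedge Δ=0.8914, bond B=-32.9861.
  t=2,j=2: stock 95.3312 → up 118.2107 (V=25.0000), down 72.4517 (V=25.0000). Price 20.8333; hedge Δ=0.0000, bond B=20.8333.
  t=1,j=0: stock 47.1200 → up 58.4288 (V=19.0972), down 35.8112 (V=0.0000). Price 14.5882; hedge Δ=0.8444, bond B=-25.1977.
  t=1,j=1: stock 76.8800 → up 95.3312 (V=20.8333), down 58.4288 (V=19.0972). Price 17.2405; hedge Δ=0.0470, bond B=13.6236.
  t=0,j=0: stock 62.0000 → up 76.8800 (V=17.2405), down 47.1200 (V=14.5882). Price 14.1829; hedge Δ=0.0891, bond B=8.6571.
The time-0 hedge costs 14.1829, which is the no-arbitrage price.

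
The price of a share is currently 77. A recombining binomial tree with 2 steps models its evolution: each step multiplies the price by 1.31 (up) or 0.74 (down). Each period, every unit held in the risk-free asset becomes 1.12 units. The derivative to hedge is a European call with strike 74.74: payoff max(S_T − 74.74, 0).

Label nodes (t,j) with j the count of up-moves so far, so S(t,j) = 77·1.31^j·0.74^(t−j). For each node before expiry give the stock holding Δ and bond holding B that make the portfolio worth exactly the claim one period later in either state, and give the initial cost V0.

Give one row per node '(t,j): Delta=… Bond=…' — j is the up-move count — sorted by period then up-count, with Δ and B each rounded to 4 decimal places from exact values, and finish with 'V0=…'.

Risk-neutral probability p* = (R−d)/(u−d) = (1.12−0.74)/(1.31−0.74) = 0.6667.
Terminal values V(2,·): V(2,0)=0.0000, V(2,1)=0.0000, V(2,2)=57.3997
  t=1,j=0: stock 56.9800 → up 74.6438 (V=0.0000), down 42.1652 (V=0.0000). Price 0.0000; hedge Δ=0.0000, bond B=0.0000.
  t=1,j=1: stock 100.8700 → up 132.1397 (V=57.3997), down 74.6438 (V=0.0000). Price 34.1665; hedge Δ=0.9983, bond B=-66.5347.
  t=0,j=0: stock 77.0000 → up 100.8700 (V=34.1665), down 56.9800 (V=0.0000). Price 20.3372; hedge Δ=0.7785, bond B=-39.6040.
Root portfolio cost Δ·77+B reproduces V0=20.3372.

(0,0): Delta=0.7785 Bond=-39.6040
(1,0): Delta=0.0000 Bond=0.0000
(1,1): Delta=0.9983 Bond=-66.5347
V0=20.3372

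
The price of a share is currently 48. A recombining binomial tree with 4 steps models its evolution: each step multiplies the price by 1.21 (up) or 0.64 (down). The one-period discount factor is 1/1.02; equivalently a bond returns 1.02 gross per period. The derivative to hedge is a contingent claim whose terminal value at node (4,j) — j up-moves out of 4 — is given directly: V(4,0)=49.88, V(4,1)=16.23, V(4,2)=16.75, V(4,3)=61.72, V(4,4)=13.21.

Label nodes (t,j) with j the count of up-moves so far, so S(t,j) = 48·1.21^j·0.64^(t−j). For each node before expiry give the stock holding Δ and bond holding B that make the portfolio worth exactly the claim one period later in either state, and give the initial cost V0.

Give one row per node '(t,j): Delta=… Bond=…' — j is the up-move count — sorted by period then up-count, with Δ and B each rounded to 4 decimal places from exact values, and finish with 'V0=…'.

(0,0): Delta=0.1544 Bond=24.1612
(1,0): Delta=0.9045 Bond=1.5995
(1,1): Delta=-0.0440 Bond=36.1669
(2,0): Delta=-0.9509 Bond=38.1119
(2,1): Delta=1.3953 Bond=-16.6087
(2,2): Delta=-0.4246 Bond=63.6397
(3,0): Delta=-4.6917 Bond=85.9436
(3,1): Delta=0.0383 Bond=15.3394
(3,2): Delta=1.7541 Bond=-33.0810
(3,3): Delta=-1.0008 Bond=113.9092
V0=31.5718

The replicating-portfolio and risk-neutral prices coincide; use p* = (1.02−0.64)/(1.21−0.64) = 0.6667 for the latter.
Terminal payoffs: V(4,0)=49.8800, V(4,1)=16.2300, V(4,2)=16.7500, V(4,3)=61.7200, V(4,4)=13.2100
Node (3,0) S=12.5829: V=(p*·16.2300+(1−p*)·49.8800)/1.02=26.9085; Δ=(16.2300−49.8800)/(15.2253−8.0531)=-4.6917; B=V−Δ·S=85.9436
Node (3,1) S=23.7896: V=(p*·16.7500+(1−p*)·16.2300)/1.02=16.2516; Δ=(16.7500−16.2300)/(28.7854−15.2253)=0.0383; B=V−Δ·S=15.3394
Node (3,2) S=44.9772: V=(p*·61.7200+(1−p*)·16.7500)/1.02=45.8137; Δ=(61.7200−16.7500)/(54.4224−28.7854)=1.7541; B=V−Δ·S=-33.0810
Node (3,3) S=85.0349: V=(p*·13.2100+(1−p*)·61.7200)/1.02=28.8039; Δ=(13.2100−61.7200)/(102.8923−54.4224)=-1.0008; B=V−Δ·S=113.9092
Node (2,0) S=19.6608: V=(p*·16.2516+(1−p*)·26.9085)/1.02=19.4156; Δ=(16.2516−26.9085)/(23.7896−12.5829)=-0.9509; B=V−Δ·S=38.1119
Node (2,1) S=37.1712: V=(p*·45.8137+(1−p*)·16.2516)/1.02=35.2546; Δ=(45.8137−16.2516)/(44.9772−23.7896)=1.3953; B=V−Δ·S=-16.6087
Node (2,2) S=70.2768: V=(p*·28.8039+(1−p*)·45.8137)/1.02=33.7979; Δ=(28.8039−45.8137)/(85.0349−44.9772)=-0.4246; B=V−Δ·S=63.6397
Node (1,0) S=30.7200: V=(p*·35.2546+(1−p*)·19.4156)/1.02=29.3872; Δ=(35.2546−19.4156)/(37.1712−19.6608)=0.9045; B=V−Δ·S=1.5995
Node (1,1) S=58.0800: V=(p*·33.7979+(1−p*)·35.2546)/1.02=33.6112; Δ=(33.7979−35.2546)/(70.2768−37.1712)=-0.0440; B=V−Δ·S=36.1669
Node (0,0) S=48.0000: V=(p*·33.6112+(1−p*)·29.3872)/1.02=31.5718; Δ=(33.6112−29.3872)/(58.0800−30.7200)=0.1544; B=V−Δ·S=24.1612
Each (Δ,B) replicates both successor values, so the strategy is self-financing and V0 is arbitrage-free.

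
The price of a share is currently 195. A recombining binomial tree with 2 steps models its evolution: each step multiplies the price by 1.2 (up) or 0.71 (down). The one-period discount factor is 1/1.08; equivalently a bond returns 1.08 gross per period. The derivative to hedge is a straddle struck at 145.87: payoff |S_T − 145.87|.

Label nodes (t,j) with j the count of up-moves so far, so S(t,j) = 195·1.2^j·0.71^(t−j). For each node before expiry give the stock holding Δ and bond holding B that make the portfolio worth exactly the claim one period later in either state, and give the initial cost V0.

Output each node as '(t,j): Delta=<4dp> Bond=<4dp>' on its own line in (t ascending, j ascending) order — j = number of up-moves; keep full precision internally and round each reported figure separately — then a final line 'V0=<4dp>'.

(0,0): Delta=0.7742 Bond=-76.1396
(1,0): Delta=-0.4024 Bond=80.6744
(1,1): Delta=1.0000 Bond=-135.0648
V0=74.8320

Risk-neutral probability p* = (R−d)/(u−d) = (1.08−0.71)/(1.2−0.71) = 0.7551.
Payoff layer (t=2): V(2,0)=47.5705, V(2,1)=20.2700, V(2,2)=134.9300
(1,0): S=138.4500. Δ = (V_up−V_dn)/(S_up−S_dn) = (20.2700−47.5705)/(166.1400−98.2995) = -0.4024. V = [p*·20.2700 + (1−p*)·47.5705]/1.08 = 24.9591. B = V − Δ·S = 80.6744.
(1,1): S=234.0000. Δ = (V_up−V_dn)/(S_up−S_dn) = (134.9300−20.2700)/(280.8000−166.1400) = 1.0000. V = [p*·134.9300 + (1−p*)·20.2700]/1.08 = 98.9352. B = V − Δ·S = -135.0648.
(0,0): S=195.0000. Δ = (V_up−V_dn)/(S_up−S_dn) = (98.9352−24.9591)/(234.0000−138.4500) = 0.7742. V = [p*·98.9352 + (1−p*)·24.9591]/1.08 = 74.8320. B = V − Δ·S = -76.1396.
Check: Δ(0,0)·S0 + B(0,0) = 74.8320 = V0.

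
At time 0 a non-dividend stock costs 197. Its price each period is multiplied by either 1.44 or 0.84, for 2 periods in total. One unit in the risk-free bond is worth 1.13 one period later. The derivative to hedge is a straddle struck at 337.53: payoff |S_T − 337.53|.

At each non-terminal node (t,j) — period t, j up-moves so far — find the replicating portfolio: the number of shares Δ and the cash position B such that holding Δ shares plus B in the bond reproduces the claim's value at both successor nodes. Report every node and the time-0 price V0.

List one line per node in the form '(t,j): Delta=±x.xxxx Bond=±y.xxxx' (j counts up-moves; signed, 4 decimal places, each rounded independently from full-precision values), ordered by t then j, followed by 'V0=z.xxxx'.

No-arbitrage ⇒ martingale measure with p* = (R−d)/(u−d) = 0.4833.
Payoff layer (t=2): V(2,0)=198.5268, V(2,1)=99.2388, V(2,2)=70.9692
Node (1,0) S=165.4800: V=(p*·99.2388+(1−p*)·198.5268)/1.13=133.2191; Δ=(99.2388−198.5268)/(238.2912−139.0032)=-1.0000; B=V−Δ·S=298.6991
Node (1,1) S=283.6800: V=(p*·70.9692+(1−p*)·99.2388)/1.13=75.7302; Δ=(70.9692−99.2388)/(408.4992−238.2912)=-0.1661; B=V−Δ·S=122.8462
Node (0,0) S=197.0000: V=(p*·75.7302+(1−p*)·133.2191)/1.13=93.3034; Δ=(75.7302−133.2191)/(283.6800−165.4800)=-0.4864; B=V−Δ·S=189.1182
Self-financing check: at every node Δ·S+B equals the discounted successor values.

(0,0): Delta=-0.4864 Bond=189.1182
(1,0): Delta=-1.0000 Bond=298.6991
(1,1): Delta=-0.1661 Bond=122.8462
V0=93.3034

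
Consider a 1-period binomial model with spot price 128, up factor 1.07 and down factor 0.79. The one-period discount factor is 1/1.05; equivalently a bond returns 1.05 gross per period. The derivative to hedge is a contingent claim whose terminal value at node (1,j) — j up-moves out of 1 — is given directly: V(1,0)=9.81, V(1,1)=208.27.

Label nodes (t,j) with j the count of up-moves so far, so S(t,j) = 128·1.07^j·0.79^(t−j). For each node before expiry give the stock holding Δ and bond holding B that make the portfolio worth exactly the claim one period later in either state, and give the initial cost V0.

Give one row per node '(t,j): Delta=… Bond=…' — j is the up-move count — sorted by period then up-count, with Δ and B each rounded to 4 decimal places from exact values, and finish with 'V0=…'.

The replicating-portfolio and risk-neutral prices coincide; use p* = (1.05−0.79)/(1.07−0.79) = 0.9286 for the latter.
Payoff layer (t=1): V(1,0)=9.8100, V(1,1)=208.2700
Node (0,0) S=128.0000: V=(p*·208.2700+(1−p*)·9.8100)/1.05=184.8517; Δ=(208.2700−9.8100)/(136.9600−101.1200)=5.5374; B=V−Δ·S=-523.9340
Root portfolio cost Δ·128+B reproduces V0=184.8517.

(0,0): Delta=5.5374 Bond=-523.9340
V0=184.8517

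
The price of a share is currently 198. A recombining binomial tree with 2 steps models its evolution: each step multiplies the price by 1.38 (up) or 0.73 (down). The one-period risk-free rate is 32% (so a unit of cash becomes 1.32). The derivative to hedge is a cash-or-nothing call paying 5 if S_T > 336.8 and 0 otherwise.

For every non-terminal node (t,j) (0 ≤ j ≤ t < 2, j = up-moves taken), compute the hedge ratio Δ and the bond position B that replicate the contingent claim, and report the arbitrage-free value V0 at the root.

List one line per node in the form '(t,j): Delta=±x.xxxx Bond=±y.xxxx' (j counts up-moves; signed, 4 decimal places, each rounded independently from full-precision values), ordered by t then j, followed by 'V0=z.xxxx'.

Under the risk-neutral measure, an up-move has probability p* = (R−d)/(u−d) = 0.9077 and values discount at R = 1.32.
At expiry t=2: V(2,0)=0.0000, V(2,1)=0.0000, V(2,2)=5.0000
Node (1,0) S=144.5400: V=(p*·0.0000+(1−p*)·0.0000)/1.32=0.0000; Δ=(0.0000−0.0000)/(199.4652−105.5142)=0.0000; B=V−Δ·S=0.0000
Node (1,1) S=273.2400: V=(p*·5.0000+(1−p*)·0.0000)/1.32=3.4382; Δ=(5.0000−0.0000)/(377.0712−199.4652)=0.0282; B=V−Δ·S=-4.2541
Node (0,0) S=198.0000: V=(p*·3.4382+(1−p*)·0.0000)/1.32=2.3643; Δ=(3.4382−0.0000)/(273.2400−144.5400)=0.0267; B=V−Δ·S=-2.9253
Check: Δ(0,0)·S0 + B(0,0) = 2.3643 = V0.

(0,0): Delta=0.0267 Bond=-2.9253
(1,0): Delta=0.0000 Bond=0.0000
(1,1): Delta=0.0282 Bond=-4.2541
V0=2.3643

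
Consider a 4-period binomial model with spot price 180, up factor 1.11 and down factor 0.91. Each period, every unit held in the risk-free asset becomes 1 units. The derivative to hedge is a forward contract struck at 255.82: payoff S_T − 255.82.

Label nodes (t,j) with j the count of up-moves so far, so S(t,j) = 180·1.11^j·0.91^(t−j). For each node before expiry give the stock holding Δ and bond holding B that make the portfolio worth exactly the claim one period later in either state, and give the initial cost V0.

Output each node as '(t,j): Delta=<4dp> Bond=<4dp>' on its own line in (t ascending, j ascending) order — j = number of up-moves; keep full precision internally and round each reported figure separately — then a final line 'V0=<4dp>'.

No-arbitrage ⇒ martingale measure with p* = (R−d)/(u−d) = 0.4500.
Payoff layer (t=4): V(4,0)=-132.3851, V(4,1)=-105.2565, V(4,2)=-72.1656, V(4,3)=-31.8020, V(4,4)=17.4327
  t=3,j=0: stock 135.6428 → up 150.5635 (V=-105.2565), down 123.4349 (V=-132.3851). Price -120.1772; hedge Δ=1.0000, bond B=-255.8200.
  t=3,j=1: stock 165.4544 → up 183.6544 (V=-72.1656), down 150.5635 (V=-105.2565). Price -90.3656; hedge Δ=1.0000, bond B=-255.8200.
  t=3,j=2: stock 201.8180 → up 224.0180 (V=-31.8020), down 183.6544 (V=-72.1656). Price -54.0020; hedge Δ=1.0000, bond B=-255.8200.
  t=3,j=3: stock 246.1736 → up 273.2527 (V=17.4327), down 224.0180 (V=-31.8020). Price -9.6464; hedge Δ=1.0000, bond B=-255.8200.
  t=2,j=0: stock 149.0580 → up 165.4544 (V=-90.3656), down 135.6428 (V=-120.1772). Price -106.7620; hedge Δ=1.0000, bond B=-255.8200.
  t=2,j=1: stock 181.8180 → up 201.8180 (V=-54.0020), down 165.4544 (V=-90.3656). Price -74.0020; hedge Δ=1.0000, bond B=-255.8200.
  t=2,j=2: stock 221.7780 → up 246.1736 (V=-9.6464), down 201.8180 (V=-54.0020). Price -34.0420; hedge Δ=1.0000, bond B=-255.8200.
  t=1,j=0: stock 163.8000 → up 181.8180 (V=-74.0020), down 149.0580 (V=-106.7620). Price -92.0200; hedge Δ=1.0000, bond B=-255.8200.
  t=1,j=1: stock 199.8000 → up 221.7780 (V=-34.0420), down 181.8180 (V=-74.0020). Price -56.0200; hedge Δ=1.0000, bond B=-255.8200.
  t=0,j=0: stock 180.0000 → up 199.8000 (V=-56.0200), down 163.8000 (V=-92.0200). Price -75.8200; hedge Δ=1.0000, bond B=-255.8200.
Root portfolio cost Δ·180+B reproduces V0=-75.8200.

(0,0): Delta=1.0000 Bond=-255.8200
(1,0): Delta=1.0000 Bond=-255.8200
(1,1): Delta=1.0000 Bond=-255.8200
(2,0): Delta=1.0000 Bond=-255.8200
(2,1): Delta=1.0000 Bond=-255.8200
(2,2): Delta=1.0000 Bond=-255.8200
(3,0): Delta=1.0000 Bond=-255.8200
(3,1): Delta=1.0000 Bond=-255.8200
(3,2): Delta=1.0000 Bond=-255.8200
(3,3): Delta=1.0000 Bond=-255.8200
V0=-75.8200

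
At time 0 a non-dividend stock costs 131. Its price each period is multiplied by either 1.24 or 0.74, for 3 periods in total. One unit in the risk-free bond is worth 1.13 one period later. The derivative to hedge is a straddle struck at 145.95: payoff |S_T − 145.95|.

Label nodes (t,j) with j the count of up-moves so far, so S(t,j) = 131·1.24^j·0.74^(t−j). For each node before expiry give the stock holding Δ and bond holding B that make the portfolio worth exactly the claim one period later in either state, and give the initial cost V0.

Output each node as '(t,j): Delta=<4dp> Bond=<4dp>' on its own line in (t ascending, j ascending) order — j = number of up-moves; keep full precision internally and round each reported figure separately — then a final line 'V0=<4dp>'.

(0,0): Delta=0.4907 Bond=-24.1155
(1,0): Delta=-0.9116 Bond=108.6861
(1,1): Delta=0.7267 Bond=-65.5916
(2,0): Delta=-1.0000 Bond=129.1593
(2,1): Delta=-0.8967 Bond=121.0260
(2,2): Delta=1.0000 Bond=-129.1593
V0=40.1677

Risk-neutral probability p* = (R−d)/(u−d) = (1.13−0.74)/(1.24−0.74) = 0.7800.
At expiry t=3: V(3,0)=92.8657, V(3,1)=56.9979, V(3,2)=3.1049, V(3,3)=103.8177
(2,0): S=71.7356. Δ = (V_up−V_dn)/(S_up−S_dn) = (56.9979−92.8657)/(88.9521−53.0843) = -1.0000. V = [p*·56.9979 + (1−p*)·92.8657]/1.13 = 57.4237. B = V − Δ·S = 129.1593.
(2,1): S=120.2056. Δ = (V_up−V_dn)/(S_up−S_dn) = (3.1049−56.9979)/(149.0549−88.9521) = -0.8967. V = [p*·3.1049 + (1−p*)·56.9979]/1.13 = 13.2402. B = V − Δ·S = 121.0260.
(2,2): S=201.4256. Δ = (V_up−V_dn)/(S_up−S_dn) = (103.8177−3.1049)/(249.7677−149.0549) = 1.0000. V = [p*·103.8177 + (1−p*)·3.1049]/1.13 = 72.2663. B = V − Δ·S = -129.1593.
(1,0): S=96.9400. Δ = (V_up−V_dn)/(S_up−S_dn) = (13.2402−57.4237)/(120.2056−71.7356) = -0.9116. V = [p*·13.2402 + (1−p*)·57.4237]/1.13 = 20.3191. B = V − Δ·S = 108.6861.
(1,1): S=162.4400. Δ = (V_up−V_dn)/(S_up−S_dn) = (72.2663−13.2402)/(201.4256−120.2056) = 0.7267. V = [p*·72.2663 + (1−p*)·13.2402]/1.13 = 52.4607. B = V − Δ·S = -65.5916.
(0,0): S=131.0000. Δ = (V_up−V_dn)/(S_up−S_dn) = (52.4607−20.3191)/(162.4400−96.9400) = 0.4907. V = [p*·52.4607 + (1−p*)·20.3191]/1.13 = 40.1677. B = V − Δ·S = -24.1155.
Self-financing check: at every node Δ·S+B equals the discounted successor values.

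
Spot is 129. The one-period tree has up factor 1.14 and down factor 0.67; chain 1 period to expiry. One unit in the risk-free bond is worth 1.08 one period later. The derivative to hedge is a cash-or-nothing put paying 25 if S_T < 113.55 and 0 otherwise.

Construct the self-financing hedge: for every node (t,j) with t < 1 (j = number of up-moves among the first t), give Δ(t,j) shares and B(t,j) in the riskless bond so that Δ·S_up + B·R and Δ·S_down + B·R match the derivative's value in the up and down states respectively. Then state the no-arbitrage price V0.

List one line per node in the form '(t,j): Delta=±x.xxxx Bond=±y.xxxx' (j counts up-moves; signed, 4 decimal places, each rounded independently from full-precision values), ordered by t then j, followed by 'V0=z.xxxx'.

(0,0): Delta=-0.4123 Bond=56.1466
V0=2.9551

Under the risk-neutral measure, an up-move has probability p* = (R−d)/(u−d) = 0.8723 and values discount at R = 1.08.
Terminal values V(1,·): V(1,0)=25.0000, V(1,1)=0.0000
Node (0,0) S=129.0000: V=(p*·0.0000+(1−p*)·25.0000)/1.08=2.9551; Δ=(0.0000−25.0000)/(147.0600−86.4300)=-0.4123; B=V−Δ·S=56.1466
Each (Δ,B) replicates both successor values, so the strategy is self-financing and V0 is arbitrage-free.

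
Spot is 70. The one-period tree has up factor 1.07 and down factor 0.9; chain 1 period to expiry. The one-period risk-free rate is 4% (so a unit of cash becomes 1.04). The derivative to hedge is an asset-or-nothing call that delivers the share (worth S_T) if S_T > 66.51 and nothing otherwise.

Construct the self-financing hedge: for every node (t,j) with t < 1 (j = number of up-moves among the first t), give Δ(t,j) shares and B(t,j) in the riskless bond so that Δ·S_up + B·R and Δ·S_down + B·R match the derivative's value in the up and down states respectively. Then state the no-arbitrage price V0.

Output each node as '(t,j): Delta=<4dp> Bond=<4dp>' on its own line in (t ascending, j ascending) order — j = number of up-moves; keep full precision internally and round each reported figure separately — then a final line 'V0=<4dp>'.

(0,0): Delta=6.2941 Bond=-381.2783
V0=59.3100

Since d<R<u, set p* = (R−d)/(u−d) = 0.8235; price each node as the discounted p*-expectation of its children.
Payoff layer (t=1): V(1,0)=0.0000, V(1,1)=74.9000
(0,0): S=70.0000. Δ = (V_up−V_dn)/(S_up−S_dn) = (74.9000−0.0000)/(74.9000−63.0000) = 6.2941. V = [p*·74.9000 + (1−p*)·0.0000]/1.04 = 59.3100. B = V − Δ·S = -381.2783.
Each (Δ,B) replicates both successor values, so the strategy is self-financing and V0 is arbitrage-free.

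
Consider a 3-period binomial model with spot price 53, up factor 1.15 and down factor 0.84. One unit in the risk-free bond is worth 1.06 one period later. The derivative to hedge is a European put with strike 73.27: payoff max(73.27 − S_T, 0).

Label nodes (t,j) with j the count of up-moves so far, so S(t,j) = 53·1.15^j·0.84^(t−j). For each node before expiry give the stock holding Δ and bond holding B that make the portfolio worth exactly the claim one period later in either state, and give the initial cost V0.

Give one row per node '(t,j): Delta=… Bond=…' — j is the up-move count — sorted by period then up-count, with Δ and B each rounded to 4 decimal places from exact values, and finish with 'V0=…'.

(0,0): Delta=-0.7999 Bond=53.1126
(1,0): Delta=-1.0000 Bond=65.2100
(1,1): Delta=-0.7400 Bond=52.6541
(2,0): Delta=-1.0000 Bond=69.1226
(2,1): Delta=-1.0000 Bond=69.1226
(2,2): Delta=-0.6624 Bond=50.3687
V0=10.7205

No-arbitrage ⇒ martingale measure with p* = (R−d)/(u−d) = 0.7097.
Payoff layer (t=3): V(3,0)=41.8567, V(3,1)=30.2637, V(3,2)=14.3923, V(3,3)=0.0000
Node (2,0) S=37.3968: V=(p*·30.2637+(1−p*)·41.8567)/1.06=31.7258; Δ=(30.2637−41.8567)/(43.0063−31.4133)=-1.0000; B=V−Δ·S=69.1226
Node (2,1) S=51.1980: V=(p*·14.3923+(1−p*)·30.2637)/1.06=17.9246; Δ=(14.3923−30.2637)/(58.8777−43.0063)=-1.0000; B=V−Δ·S=69.1226
Node (2,2) S=70.0925: V=(p*·0.0000+(1−p*)·14.3923)/1.06=3.9419; Δ=(0.0000−14.3923)/(80.6064−58.8777)=-0.6624; B=V−Δ·S=50.3687
Node (1,0) S=44.5200: V=(p*·17.9246+(1−p*)·31.7258)/1.06=20.6900; Δ=(17.9246−31.7258)/(51.1980−37.3968)=-1.0000; B=V−Δ·S=65.2100
Node (1,1) S=60.9500: V=(p*·3.9419+(1−p*)·17.9246)/1.06=7.5485; Δ=(3.9419−17.9246)/(70.0925−51.1980)=-0.7400; B=V−Δ·S=52.6541
Node (0,0) S=53.0000: V=(p*·7.5485+(1−p*)·20.6900)/1.06=10.7205; Δ=(7.5485−20.6900)/(60.9500−44.5200)=-0.7999; B=V−Δ·S=53.1126
Self-financing check: at every node Δ·S+B equals the discounted successor values.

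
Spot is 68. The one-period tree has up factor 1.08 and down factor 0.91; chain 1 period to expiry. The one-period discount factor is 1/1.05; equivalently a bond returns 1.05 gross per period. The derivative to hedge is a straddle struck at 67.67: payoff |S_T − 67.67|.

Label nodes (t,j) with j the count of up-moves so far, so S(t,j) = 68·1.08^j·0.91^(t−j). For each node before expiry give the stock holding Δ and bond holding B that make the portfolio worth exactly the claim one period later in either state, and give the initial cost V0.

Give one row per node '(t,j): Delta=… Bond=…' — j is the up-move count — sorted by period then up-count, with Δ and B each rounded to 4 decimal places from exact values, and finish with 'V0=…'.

(0,0): Delta=-0.0017 Bond=5.6162
V0=5.4986

The replicating-portfolio and risk-neutral prices coincide; use p* = (1.05−0.91)/(1.08−0.91) = 0.8235 for the latter.
Terminal payoffs: V(1,0)=5.7900, V(1,1)=5.7700
Node (0,0) S=68.0000: V=(p*·5.7700+(1−p*)·5.7900)/1.05=5.4986; Δ=(5.7700−5.7900)/(73.4400−61.8800)=-0.0017; B=V−Δ·S=5.6162
Self-financing check: at every node Δ·S+B equals the discounted successor values.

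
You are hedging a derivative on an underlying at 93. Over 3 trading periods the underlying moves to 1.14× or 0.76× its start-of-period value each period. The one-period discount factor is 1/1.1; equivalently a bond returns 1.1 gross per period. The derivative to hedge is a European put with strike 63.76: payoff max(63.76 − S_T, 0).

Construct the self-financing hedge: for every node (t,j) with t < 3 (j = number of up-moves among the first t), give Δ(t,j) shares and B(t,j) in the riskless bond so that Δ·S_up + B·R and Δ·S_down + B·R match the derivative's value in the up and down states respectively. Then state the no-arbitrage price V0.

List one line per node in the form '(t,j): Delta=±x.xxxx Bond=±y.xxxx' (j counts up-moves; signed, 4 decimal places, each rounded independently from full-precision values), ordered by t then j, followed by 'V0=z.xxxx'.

The replicating-portfolio and risk-neutral prices coincide; use p* = (1.1−0.76)/(1.14−0.76) = 0.8947 for the latter.
At expiry t=3: V(3,0)=22.9352, V(3,1)=2.5228, V(3,2)=0.0000, V(3,3)=0.0000
  t=2,j=0: stock 53.7168 → up 61.2372 (V=2.5228), down 40.8248 (V=22.9352). Price 4.2468; hedge Δ=-1.0000, bond B=57.9636.
  t=2,j=1: stock 80.5752 → up 91.8557 (V=0.0000), down 61.2372 (V=2.5228). Price 0.2414; hedge Δ=-0.0824, bond B=6.8805.
  t=2,j=2: stock 120.8628 → up 137.7836 (V=0.0000), down 91.8557 (V=0.0000). Price 0.0000; hedge Δ=0.0000, bond B=0.0000.
  t=1,j=0: stock 70.6800 → up 80.5752 (V=0.2414), down 53.7168 (V=4.2468). Price 0.6028; hedge Δ=-0.1491, bond B=11.1433.
  t=1,j=1: stock 106.0200 → up 120.8628 (V=0.0000), down 80.5752 (V=0.2414). Price 0.0231; hedge Δ=-0.0060, bond B=0.6584.
  t=0,j=0: stock 93.0000 → up 106.0200 (V=0.0231), down 70.6800 (V=0.6028). Price 0.0765; hedge Δ=-0.0164, bond B=1.6019.
Root portfolio cost Δ·93+B reproduces V0=0.0765.

(0,0): Delta=-0.0164 Bond=1.6019
(1,0): Delta=-0.1491 Bond=11.1433
(1,1): Delta=-0.0060 Bond=0.6584
(2,0): Delta=-1.0000 Bond=57.9636
(2,1): Delta=-0.0824 Bond=6.8805
(2,2): Delta=0.0000 Bond=0.0000
V0=0.0765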